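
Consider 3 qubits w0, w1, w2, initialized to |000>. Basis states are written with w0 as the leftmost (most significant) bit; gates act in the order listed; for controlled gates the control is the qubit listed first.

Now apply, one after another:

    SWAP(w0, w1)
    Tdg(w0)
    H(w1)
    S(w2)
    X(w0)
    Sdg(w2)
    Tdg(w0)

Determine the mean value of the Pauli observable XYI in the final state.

The expectation value of XYI is 0.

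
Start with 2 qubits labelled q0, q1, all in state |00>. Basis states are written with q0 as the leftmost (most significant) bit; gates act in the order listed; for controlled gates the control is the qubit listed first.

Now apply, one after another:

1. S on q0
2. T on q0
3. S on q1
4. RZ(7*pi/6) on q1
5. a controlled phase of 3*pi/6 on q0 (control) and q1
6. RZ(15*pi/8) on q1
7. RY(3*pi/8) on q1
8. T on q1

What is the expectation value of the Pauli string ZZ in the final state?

The observable ZZ averages to sqrt(2 - sqrt(2))/2.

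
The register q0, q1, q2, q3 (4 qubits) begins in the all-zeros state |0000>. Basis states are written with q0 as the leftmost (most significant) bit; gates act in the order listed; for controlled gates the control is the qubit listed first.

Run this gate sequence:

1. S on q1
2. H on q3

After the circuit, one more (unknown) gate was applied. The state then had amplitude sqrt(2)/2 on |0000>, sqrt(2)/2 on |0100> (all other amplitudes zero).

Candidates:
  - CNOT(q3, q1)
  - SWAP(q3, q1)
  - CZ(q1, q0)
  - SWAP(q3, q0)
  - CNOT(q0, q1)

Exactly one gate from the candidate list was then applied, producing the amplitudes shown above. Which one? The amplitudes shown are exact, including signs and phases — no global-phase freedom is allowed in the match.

The unique candidate consistent with the amplitudes is SWAP(q3, q1).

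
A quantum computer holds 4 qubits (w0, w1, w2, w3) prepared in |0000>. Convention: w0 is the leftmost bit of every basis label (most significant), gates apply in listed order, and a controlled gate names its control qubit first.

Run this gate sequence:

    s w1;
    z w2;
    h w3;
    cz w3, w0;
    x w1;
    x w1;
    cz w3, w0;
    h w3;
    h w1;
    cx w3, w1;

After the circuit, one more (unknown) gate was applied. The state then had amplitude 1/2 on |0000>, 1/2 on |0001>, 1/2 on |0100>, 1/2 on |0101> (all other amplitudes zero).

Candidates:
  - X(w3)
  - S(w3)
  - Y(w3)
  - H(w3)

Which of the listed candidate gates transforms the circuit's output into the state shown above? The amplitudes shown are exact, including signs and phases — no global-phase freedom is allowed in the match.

The unique candidate consistent with the amplitudes is H(w3).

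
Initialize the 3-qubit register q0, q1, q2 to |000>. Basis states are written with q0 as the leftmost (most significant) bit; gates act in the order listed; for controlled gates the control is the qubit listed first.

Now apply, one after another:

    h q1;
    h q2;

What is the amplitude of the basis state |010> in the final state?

|010> carries amplitude 1/2 in the final state.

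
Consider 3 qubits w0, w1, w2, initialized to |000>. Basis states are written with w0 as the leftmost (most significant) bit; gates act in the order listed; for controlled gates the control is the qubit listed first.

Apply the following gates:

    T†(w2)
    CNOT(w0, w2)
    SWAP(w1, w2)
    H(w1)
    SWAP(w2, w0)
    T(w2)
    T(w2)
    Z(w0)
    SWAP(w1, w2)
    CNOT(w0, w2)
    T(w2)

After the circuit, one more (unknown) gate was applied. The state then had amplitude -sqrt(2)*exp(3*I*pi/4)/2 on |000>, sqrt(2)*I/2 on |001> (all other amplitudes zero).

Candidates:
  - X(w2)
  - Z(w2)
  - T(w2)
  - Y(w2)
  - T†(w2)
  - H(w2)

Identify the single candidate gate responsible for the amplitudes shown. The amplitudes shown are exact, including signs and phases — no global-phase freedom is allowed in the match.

The unique candidate consistent with the amplitudes is Y(w2).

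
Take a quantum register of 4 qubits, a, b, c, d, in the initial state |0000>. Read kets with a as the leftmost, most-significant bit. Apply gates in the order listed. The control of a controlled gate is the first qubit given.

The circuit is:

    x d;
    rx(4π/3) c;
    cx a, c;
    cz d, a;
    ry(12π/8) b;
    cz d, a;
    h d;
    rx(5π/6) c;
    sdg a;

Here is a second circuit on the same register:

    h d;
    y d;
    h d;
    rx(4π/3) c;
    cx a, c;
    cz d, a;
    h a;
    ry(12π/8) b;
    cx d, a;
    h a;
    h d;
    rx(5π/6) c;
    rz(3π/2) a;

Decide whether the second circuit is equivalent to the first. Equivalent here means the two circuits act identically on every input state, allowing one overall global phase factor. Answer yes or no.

No, they are not equivalent — no single phase factor reconciles the two unitaries.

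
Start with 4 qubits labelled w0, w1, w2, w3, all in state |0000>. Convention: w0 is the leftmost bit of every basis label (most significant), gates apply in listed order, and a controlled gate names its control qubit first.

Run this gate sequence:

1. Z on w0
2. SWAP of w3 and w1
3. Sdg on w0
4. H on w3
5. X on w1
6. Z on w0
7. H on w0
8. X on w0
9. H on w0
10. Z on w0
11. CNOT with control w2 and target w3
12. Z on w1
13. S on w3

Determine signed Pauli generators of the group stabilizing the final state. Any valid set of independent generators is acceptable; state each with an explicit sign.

The final state is stabilized by the group generated by +IIIY, +ZIII, -IZII, +IIZI; other independent generating sets are equally valid. Key observation: the block from step 7 through step 10 cancels to the identity and can be dropped.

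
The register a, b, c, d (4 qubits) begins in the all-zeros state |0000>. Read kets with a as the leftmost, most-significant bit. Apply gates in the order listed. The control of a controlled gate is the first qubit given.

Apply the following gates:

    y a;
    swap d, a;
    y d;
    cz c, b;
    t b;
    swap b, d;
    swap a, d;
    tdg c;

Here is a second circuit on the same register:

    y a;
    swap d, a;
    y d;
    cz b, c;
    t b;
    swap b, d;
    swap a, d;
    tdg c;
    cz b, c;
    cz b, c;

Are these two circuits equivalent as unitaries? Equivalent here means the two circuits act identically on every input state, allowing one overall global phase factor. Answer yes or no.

Yes — the two circuits implement the same unitary up to a global phase.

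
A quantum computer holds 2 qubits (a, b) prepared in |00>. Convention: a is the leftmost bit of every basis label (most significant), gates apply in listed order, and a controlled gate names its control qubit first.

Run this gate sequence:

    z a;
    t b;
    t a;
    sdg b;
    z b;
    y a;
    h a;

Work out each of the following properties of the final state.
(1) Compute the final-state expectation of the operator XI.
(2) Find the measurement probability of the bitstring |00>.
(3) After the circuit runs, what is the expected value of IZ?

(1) The expectation value of XI is -1.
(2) A full measurement returns |00> with probability 1/2.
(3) The expectation value of IZ is 1.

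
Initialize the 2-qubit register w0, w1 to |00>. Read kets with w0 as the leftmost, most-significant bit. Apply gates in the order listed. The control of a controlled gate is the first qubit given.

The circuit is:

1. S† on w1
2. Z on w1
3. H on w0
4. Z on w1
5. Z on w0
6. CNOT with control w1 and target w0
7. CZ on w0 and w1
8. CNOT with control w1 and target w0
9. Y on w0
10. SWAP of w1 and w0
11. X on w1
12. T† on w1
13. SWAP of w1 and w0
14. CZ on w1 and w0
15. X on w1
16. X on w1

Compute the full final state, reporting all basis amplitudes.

The resulting statevector has amplitude sqrt(2)*I/2 on |00>, 0 on |01>, sqrt(2)*exp(I*pi/4)/2 on |10>, 0 on |11>.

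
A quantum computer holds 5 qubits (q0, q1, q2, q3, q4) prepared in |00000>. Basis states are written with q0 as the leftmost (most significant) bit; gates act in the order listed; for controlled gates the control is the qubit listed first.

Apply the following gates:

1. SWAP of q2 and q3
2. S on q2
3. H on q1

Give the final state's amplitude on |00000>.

The final state's coefficient on |00000> equals sqrt(2)/2.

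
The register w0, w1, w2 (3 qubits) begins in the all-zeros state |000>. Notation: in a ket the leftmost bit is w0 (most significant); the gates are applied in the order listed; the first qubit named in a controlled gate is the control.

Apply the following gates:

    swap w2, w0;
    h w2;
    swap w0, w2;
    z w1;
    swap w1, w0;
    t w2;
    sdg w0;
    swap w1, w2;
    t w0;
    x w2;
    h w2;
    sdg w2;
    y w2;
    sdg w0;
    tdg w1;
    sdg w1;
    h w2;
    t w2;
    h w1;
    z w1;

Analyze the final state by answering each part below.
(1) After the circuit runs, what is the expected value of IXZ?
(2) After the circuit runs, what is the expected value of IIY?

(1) In the final state, IXZ has expectation 0.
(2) The observable IIY averages to -sqrt(2)/2.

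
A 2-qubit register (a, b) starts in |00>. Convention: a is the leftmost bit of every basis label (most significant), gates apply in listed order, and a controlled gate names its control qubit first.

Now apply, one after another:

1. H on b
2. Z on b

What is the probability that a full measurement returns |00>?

The probability of measuring |00> is 1/2.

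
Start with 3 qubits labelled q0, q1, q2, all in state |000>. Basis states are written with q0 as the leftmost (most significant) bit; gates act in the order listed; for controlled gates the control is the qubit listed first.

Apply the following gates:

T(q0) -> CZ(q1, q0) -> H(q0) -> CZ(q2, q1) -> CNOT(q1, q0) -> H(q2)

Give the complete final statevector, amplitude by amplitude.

The final amplitudes are 1/2 on |000>, 1/2 on |001>, 0 on |010>, 0 on |011>, 1/2 on |100>, 1/2 on |101>, 0 on |110>, 0 on |111>.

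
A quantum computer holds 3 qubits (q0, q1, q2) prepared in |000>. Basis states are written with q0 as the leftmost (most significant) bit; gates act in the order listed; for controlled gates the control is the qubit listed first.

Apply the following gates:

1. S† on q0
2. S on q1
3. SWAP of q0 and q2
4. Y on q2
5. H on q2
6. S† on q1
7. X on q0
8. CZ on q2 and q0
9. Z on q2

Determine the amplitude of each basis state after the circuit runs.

The final amplitudes are sqrt(2)*I/2 on |100>, -sqrt(2)*I/2 on |101>, and 0 on every other basis state.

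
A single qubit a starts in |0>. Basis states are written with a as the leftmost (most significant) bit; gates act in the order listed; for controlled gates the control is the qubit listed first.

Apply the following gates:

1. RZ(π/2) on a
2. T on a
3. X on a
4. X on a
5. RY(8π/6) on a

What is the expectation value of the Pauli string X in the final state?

The observable X averages to -sqrt(3)/2. Key observation: steps 3-4 multiply out to the identity, so the circuit reduces to the remaining gates.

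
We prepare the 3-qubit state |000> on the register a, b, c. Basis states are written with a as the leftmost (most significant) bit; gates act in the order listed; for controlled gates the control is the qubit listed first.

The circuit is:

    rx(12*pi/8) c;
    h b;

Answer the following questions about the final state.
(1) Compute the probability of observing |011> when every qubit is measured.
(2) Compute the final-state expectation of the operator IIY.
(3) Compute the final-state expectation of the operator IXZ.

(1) A full measurement returns |011> with probability 1/4.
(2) The expectation value of IIY is 1.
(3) The expectation value of IXZ is 0.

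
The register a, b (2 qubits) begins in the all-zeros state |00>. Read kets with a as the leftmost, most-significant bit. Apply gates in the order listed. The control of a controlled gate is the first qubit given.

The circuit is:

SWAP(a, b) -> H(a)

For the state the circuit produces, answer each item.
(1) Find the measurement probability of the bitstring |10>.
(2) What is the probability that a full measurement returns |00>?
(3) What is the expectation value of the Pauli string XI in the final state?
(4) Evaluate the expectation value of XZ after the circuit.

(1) Outcome |10> occurs with probability 1/2.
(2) The probability of measuring |00> is 1/2.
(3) The observable XI averages to 1.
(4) In the final state, XZ has expectation 1.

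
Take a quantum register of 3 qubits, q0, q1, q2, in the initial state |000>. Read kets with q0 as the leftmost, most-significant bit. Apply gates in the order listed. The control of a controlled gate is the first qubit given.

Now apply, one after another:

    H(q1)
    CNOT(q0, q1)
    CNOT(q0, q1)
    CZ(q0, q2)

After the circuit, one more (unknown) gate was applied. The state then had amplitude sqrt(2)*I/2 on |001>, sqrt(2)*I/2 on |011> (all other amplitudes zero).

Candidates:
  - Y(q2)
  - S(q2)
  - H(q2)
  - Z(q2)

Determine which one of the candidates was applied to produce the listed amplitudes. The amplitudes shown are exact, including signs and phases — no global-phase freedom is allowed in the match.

It was Y(q2) that produced the state shown. Key observation: the block from step 2 through step 3 cancels to the identity and can be dropped.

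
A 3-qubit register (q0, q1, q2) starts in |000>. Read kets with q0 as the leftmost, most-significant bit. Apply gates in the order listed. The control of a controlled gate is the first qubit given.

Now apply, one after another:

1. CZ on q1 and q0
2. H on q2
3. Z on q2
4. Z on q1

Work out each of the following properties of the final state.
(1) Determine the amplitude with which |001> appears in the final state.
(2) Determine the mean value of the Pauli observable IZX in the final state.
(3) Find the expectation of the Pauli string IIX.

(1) The amplitude on |001> is -sqrt(2)/2.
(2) In the final state, IZX has expectation -1.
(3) In the final state, IIX has expectation -1.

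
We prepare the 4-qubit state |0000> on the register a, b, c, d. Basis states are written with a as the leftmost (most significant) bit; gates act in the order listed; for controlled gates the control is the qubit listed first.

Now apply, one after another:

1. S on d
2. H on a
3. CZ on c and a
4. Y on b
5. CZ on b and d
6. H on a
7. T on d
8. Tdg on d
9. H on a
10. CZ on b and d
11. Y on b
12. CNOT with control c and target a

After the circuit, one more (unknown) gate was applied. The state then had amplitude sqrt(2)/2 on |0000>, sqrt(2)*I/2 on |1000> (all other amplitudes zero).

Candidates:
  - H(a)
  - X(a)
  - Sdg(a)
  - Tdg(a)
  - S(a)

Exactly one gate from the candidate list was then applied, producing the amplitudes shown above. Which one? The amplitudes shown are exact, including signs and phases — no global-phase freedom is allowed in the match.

The applied gate was S(a). Key observation: steps 4-11 multiply out to the identity, so the circuit reduces to the remaining gates.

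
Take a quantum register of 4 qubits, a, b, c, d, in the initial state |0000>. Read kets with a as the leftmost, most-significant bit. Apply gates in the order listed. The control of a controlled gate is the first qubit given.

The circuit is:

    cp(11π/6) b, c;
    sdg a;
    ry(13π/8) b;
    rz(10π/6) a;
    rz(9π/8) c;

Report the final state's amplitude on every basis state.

The final amplitudes are -exp(29*I*pi/48)*cos(3*pi/16) on |0000>, exp(29*I*pi/48)*sin(3*pi/16) on |0100>, and 0 on every other basis state.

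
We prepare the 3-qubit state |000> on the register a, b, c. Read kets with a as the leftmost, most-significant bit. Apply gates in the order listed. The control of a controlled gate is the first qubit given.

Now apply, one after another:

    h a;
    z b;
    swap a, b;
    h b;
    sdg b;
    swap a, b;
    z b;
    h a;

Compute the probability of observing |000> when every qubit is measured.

The probability of measuring |000> is 1/2.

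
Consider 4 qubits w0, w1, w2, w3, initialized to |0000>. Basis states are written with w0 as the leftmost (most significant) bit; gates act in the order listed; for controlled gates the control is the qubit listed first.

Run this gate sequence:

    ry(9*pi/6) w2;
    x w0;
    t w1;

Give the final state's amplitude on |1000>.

The amplitude on |1000> is -sqrt(2)/2.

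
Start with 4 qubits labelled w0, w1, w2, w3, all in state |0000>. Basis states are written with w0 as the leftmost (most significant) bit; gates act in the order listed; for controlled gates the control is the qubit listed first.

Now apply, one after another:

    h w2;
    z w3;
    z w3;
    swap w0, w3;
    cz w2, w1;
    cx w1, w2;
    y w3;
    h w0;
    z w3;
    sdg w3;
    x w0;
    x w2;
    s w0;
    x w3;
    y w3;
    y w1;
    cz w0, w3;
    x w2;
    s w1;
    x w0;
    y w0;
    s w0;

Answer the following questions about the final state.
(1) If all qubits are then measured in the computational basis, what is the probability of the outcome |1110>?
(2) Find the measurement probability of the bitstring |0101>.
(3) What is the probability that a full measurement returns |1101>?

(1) Outcome |1110> occurs with probability 0.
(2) Outcome |0101> occurs with probability 1/4.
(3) The probability of measuring |1101> is 1/4.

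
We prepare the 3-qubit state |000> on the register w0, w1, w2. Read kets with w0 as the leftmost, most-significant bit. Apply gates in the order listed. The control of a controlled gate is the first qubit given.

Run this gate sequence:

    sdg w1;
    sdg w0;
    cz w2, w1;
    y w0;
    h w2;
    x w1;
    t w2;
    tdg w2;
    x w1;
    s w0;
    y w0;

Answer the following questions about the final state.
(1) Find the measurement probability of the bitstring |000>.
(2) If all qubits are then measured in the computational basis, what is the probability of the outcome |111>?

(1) A full measurement returns |000> with probability 1/2.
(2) The probability of measuring |111> is 0.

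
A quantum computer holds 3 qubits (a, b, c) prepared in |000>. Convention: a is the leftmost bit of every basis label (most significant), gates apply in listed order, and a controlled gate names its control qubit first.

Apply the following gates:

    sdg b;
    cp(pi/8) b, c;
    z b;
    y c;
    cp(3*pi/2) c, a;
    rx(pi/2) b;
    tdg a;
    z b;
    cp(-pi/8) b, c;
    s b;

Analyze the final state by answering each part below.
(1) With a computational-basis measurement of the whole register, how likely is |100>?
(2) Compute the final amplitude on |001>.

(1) Outcome |100> occurs with probability 0.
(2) The final state's coefficient on |001> equals sqrt(2)*I/2.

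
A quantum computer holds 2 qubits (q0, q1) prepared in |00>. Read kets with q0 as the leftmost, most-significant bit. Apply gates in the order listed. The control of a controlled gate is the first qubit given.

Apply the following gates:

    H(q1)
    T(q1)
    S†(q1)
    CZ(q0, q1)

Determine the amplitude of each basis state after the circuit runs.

The final amplitudes are sqrt(2)/2 on |00>, -sqrt(2)*exp(3*I*pi/4)/2 on |01>, 0 on |10>, 0 on |11>.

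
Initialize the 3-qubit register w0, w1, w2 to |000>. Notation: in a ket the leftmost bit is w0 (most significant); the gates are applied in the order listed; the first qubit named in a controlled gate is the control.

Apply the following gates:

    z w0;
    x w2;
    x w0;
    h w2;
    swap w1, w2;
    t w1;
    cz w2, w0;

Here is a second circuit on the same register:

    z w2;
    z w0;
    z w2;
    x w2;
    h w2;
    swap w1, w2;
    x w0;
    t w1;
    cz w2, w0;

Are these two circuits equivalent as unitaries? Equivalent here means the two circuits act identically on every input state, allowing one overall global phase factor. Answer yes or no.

Yes, they are equivalent — the unitaries differ by at most a global phase.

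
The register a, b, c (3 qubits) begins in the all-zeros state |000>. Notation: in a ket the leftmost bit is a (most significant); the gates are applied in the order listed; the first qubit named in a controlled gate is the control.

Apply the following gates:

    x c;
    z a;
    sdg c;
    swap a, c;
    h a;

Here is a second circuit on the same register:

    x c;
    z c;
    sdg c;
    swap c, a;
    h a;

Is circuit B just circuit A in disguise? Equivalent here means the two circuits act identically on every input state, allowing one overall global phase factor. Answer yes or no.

No, they are not equivalent — no single phase factor reconciles the two unitaries.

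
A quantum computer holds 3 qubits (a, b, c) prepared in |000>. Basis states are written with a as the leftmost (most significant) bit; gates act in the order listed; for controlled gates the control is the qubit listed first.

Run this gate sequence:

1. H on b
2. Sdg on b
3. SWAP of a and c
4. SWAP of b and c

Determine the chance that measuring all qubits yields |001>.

A full measurement returns |001> with probability 1/2.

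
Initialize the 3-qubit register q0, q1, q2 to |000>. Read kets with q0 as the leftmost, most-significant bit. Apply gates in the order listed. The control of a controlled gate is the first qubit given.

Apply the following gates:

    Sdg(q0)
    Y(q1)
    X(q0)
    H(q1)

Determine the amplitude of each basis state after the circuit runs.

The final amplitudes are sqrt(2)*I/2 on |100>, -sqrt(2)*I/2 on |110>, and 0 on every other basis state.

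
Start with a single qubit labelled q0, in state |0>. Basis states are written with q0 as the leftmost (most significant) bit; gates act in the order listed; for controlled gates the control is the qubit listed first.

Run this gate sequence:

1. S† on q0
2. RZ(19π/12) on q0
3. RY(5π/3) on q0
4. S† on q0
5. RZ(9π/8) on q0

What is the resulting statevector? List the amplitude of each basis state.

The final amplitudes are -sqrt(3)*exp(31*I*pi/48)/2 on |0>, -exp(13*I*pi/48)/2 on |1>.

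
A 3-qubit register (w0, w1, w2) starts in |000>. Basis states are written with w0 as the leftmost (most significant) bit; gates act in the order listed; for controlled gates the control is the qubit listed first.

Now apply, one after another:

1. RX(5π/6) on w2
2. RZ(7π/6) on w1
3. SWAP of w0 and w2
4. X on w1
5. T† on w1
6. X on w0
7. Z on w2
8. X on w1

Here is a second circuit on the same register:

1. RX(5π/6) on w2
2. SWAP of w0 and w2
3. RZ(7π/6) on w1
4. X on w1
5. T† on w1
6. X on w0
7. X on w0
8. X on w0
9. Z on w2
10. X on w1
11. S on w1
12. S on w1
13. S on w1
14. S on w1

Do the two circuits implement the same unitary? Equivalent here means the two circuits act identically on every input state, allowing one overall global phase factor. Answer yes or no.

Yes: on every input state the two circuits agree up to one overall phase factor.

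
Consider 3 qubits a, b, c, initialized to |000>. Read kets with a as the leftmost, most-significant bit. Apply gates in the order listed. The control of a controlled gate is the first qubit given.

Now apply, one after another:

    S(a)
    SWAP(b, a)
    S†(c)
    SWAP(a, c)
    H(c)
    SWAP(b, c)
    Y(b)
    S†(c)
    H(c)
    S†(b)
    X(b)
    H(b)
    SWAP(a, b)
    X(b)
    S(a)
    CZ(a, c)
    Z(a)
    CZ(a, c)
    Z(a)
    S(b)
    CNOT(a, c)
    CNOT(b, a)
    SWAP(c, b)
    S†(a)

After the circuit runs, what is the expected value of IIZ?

The expectation value of IIZ is -1.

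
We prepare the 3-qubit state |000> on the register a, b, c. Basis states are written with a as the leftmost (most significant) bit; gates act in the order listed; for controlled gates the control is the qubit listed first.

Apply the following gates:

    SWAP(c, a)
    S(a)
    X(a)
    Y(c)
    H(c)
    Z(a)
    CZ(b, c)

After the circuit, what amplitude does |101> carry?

|101> carries amplitude sqrt(2)*I/2 in the final state.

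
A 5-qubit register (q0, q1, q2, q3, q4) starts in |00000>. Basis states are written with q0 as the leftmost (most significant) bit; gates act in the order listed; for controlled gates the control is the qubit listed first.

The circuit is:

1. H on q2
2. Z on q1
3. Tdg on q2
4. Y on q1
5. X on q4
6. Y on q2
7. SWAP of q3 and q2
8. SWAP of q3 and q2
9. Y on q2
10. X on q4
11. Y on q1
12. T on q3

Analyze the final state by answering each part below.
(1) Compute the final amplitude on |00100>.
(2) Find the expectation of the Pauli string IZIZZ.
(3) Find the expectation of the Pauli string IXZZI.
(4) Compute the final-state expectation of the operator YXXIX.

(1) |00100> carries amplitude -sqrt(2)*exp(3*I*pi/4)/2 in the final state. Key observation: gates 4-11 undo each other exactly, leaving only the rest of the circuit to track.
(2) In the final state, IZIZZ has expectation 1.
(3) In the final state, IXZZI has expectation 0.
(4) In the final state, YXXIX has expectation 0.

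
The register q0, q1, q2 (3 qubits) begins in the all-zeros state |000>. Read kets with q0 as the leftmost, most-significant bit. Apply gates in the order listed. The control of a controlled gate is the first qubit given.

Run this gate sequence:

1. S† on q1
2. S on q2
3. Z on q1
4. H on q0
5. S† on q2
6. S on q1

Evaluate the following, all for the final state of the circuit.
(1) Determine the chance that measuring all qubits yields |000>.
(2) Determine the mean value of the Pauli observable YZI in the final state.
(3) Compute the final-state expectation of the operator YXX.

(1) The probability of measuring |000> is 1/2.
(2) The observable YZI averages to 0.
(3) The observable YXX averages to 0.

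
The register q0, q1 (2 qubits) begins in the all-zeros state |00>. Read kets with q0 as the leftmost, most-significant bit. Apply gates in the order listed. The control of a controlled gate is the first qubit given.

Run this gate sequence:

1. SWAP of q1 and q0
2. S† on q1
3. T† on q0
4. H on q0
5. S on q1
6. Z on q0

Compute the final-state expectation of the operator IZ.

The observable IZ averages to 1.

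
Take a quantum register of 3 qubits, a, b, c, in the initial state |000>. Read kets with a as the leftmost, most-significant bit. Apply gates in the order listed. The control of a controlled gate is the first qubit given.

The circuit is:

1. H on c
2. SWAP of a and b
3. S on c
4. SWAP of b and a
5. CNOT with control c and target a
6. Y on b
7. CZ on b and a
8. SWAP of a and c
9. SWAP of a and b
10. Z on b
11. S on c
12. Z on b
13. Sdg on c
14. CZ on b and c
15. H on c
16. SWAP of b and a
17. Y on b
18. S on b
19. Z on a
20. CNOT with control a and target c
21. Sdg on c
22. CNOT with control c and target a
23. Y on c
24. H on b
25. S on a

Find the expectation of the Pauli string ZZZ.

The expectation value of ZZZ is 0.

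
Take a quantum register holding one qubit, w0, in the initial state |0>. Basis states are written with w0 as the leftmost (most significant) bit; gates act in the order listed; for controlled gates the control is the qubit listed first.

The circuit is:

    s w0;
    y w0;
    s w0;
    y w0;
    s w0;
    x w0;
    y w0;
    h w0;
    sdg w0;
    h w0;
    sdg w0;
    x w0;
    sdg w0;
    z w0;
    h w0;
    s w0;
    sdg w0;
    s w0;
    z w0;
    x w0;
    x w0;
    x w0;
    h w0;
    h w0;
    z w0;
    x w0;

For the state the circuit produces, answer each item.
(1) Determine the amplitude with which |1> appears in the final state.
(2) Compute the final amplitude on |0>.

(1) The final state's coefficient on |1> equals -sqrt(2)/2.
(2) |0> carries amplitude -sqrt(2)/2 in the final state.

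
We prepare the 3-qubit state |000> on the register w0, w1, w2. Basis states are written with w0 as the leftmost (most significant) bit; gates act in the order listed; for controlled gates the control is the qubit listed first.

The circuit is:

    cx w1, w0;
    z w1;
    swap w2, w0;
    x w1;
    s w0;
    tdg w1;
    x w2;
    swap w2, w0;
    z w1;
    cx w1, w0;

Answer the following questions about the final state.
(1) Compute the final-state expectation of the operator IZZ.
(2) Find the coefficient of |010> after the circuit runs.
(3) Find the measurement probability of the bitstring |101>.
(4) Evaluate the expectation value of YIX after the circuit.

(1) The expectation value of IZZ is -1.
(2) The final state's coefficient on |010> equals exp(3*I*pi/4).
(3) The probability of measuring |101> is 0.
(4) The expectation value of YIX is 0.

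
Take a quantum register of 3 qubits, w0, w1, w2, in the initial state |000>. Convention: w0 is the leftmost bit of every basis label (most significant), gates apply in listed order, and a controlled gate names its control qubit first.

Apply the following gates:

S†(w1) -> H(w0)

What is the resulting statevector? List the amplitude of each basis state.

The resulting statevector has amplitude sqrt(2)/2 on |000>, sqrt(2)/2 on |100>, and 0 on every other basis state.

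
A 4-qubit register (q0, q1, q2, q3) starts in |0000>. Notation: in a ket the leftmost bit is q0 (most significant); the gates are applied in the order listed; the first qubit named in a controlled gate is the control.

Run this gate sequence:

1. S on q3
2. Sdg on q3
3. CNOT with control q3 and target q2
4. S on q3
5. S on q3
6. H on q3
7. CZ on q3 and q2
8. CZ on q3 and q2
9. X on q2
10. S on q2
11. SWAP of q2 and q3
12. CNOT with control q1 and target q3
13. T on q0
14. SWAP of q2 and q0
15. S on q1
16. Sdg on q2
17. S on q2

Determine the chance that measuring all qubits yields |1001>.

Outcome |1001> occurs with probability 1/2. Key observation: steps 7-8 multiply out to the identity, so the circuit reduces to the remaining gates.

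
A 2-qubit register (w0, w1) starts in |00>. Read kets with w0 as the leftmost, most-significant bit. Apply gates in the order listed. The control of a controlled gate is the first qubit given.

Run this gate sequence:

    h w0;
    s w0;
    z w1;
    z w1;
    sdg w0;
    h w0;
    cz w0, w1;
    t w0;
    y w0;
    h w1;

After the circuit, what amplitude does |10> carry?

The final state's coefficient on |10> equals sqrt(2)*I/2. Key observation: gates 1-6 undo each other exactly, leaving only the rest of the circuit to track.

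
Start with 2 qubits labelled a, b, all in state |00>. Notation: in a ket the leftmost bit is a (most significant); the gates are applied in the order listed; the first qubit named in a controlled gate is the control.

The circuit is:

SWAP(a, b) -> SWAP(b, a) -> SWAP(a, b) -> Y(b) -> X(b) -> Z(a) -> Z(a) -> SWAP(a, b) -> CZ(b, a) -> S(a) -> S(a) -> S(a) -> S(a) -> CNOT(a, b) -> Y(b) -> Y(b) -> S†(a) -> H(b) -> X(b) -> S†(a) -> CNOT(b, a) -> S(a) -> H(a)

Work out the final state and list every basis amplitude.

The final amplitudes are I/2 on |00>, -1/2 on |01>, I/2 on |10>, 1/2 on |11>.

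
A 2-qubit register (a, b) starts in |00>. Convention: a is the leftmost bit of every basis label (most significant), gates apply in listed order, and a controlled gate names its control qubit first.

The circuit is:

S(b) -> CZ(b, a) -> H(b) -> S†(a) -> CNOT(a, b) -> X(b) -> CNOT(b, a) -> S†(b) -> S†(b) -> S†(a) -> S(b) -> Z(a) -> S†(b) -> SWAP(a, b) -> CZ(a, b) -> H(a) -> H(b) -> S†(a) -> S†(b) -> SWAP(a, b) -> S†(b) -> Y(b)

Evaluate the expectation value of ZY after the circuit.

The expectation value of ZY is 1.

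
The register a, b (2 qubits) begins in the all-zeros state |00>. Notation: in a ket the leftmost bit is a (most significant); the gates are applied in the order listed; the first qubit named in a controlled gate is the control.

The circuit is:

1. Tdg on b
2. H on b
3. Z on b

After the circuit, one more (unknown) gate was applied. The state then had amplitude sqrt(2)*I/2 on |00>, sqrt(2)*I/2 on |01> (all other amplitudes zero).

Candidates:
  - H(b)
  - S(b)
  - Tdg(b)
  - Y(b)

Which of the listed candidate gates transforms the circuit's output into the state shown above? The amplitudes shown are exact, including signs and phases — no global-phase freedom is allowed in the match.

It was Y(b) that produced the state shown.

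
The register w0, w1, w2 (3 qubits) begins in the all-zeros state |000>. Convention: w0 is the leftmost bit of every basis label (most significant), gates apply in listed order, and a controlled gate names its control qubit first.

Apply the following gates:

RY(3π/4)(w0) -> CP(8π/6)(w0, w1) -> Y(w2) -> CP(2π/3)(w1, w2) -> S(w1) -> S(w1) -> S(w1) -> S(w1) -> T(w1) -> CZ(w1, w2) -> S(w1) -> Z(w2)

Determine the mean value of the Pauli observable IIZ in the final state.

The expectation value of IIZ is -1. Key observation: the block from step 5 through step 8 cancels to the identity and can be dropped.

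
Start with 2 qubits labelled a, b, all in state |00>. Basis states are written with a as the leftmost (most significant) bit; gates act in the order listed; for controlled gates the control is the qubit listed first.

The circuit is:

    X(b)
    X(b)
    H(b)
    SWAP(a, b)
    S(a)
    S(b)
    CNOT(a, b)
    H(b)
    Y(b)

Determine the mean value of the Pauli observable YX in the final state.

The observable YX averages to 0. Key observation: steps 1-2 multiply out to the identity, so the circuit reduces to the remaining gates.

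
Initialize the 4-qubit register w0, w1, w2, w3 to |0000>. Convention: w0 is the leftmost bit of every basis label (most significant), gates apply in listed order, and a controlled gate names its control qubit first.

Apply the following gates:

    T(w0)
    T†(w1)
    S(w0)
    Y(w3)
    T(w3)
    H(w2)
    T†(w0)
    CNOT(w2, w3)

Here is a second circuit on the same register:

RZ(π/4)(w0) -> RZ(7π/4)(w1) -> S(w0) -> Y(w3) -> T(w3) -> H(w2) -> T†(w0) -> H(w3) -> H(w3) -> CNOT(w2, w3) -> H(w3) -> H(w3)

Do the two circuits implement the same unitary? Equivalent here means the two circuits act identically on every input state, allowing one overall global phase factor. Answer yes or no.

Yes — the two circuits implement the same unitary up to a global phase.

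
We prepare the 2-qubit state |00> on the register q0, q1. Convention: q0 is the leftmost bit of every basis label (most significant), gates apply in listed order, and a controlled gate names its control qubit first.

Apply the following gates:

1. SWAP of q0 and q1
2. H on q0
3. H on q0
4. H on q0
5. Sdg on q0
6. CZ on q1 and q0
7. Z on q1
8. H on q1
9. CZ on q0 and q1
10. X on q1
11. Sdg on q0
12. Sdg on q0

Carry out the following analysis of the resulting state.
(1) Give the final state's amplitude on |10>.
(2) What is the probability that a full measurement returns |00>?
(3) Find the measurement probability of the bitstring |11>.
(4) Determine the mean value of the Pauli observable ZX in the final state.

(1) |10> carries amplitude -I/2 in the final state.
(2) The probability of measuring |00> is 1/4.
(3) Outcome |11> occurs with probability 1/4.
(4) The expectation value of ZX is 1.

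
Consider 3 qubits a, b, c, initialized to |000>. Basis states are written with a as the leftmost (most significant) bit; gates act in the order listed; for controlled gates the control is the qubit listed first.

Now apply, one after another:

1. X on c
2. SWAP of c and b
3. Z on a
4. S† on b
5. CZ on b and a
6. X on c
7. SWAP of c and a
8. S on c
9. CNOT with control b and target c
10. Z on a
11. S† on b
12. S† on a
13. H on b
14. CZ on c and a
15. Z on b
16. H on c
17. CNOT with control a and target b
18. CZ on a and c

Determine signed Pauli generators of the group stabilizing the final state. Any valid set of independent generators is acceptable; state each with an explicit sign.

The final state is stabilized by the group generated by +IXI, +IIX, -ZII; other independent generating sets are equally valid.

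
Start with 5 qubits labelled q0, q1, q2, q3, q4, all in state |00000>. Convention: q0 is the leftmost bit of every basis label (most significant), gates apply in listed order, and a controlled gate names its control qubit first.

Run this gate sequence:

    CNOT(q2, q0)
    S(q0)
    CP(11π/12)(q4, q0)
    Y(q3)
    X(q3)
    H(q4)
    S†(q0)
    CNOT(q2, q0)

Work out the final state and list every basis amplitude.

The resulting statevector has amplitude sqrt(2)*I/2 on |00000>, sqrt(2)*I/2 on |00001>, and 0 on every other basis state.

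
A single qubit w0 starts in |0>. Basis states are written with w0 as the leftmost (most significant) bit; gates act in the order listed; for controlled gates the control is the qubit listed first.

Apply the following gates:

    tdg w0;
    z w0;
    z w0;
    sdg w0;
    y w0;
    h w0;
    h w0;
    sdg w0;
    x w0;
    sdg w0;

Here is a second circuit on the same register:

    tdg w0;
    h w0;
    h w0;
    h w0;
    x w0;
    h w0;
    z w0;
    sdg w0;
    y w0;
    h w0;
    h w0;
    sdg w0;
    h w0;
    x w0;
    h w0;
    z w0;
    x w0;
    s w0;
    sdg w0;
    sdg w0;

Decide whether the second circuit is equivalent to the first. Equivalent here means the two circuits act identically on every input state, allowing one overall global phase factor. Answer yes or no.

Yes, they are equivalent — the unitaries differ by at most a global phase.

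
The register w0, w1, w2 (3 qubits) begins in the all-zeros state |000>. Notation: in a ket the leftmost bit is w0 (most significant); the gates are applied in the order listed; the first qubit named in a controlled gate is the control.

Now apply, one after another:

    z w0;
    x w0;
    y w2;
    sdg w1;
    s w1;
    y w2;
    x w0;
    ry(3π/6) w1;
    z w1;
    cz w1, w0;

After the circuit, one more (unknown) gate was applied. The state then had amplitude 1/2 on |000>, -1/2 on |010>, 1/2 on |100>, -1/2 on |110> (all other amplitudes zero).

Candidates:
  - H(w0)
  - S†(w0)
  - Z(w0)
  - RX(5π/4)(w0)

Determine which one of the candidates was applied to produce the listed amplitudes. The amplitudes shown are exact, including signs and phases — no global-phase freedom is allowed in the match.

The applied gate was H(w0). Key observation: gates 2-7 undo each other exactly, leaving only the rest of the circuit to track.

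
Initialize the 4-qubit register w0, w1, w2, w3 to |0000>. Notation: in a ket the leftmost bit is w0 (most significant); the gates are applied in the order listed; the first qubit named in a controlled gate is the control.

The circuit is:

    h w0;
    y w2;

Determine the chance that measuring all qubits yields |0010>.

The probability of measuring |0010> is 1/2.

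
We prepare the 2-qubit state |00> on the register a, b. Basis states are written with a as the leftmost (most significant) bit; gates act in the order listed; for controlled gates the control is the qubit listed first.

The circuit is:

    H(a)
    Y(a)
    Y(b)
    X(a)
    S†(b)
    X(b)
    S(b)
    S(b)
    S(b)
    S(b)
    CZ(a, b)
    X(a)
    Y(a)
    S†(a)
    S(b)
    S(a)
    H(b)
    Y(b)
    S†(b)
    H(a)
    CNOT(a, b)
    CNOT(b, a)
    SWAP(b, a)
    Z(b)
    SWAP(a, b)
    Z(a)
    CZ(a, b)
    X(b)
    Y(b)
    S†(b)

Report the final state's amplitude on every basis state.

The final amplitudes are -sqrt(2)/2 on |00>, 0 on |01>, 0 on |10>, -sqrt(2)/2 on |11>.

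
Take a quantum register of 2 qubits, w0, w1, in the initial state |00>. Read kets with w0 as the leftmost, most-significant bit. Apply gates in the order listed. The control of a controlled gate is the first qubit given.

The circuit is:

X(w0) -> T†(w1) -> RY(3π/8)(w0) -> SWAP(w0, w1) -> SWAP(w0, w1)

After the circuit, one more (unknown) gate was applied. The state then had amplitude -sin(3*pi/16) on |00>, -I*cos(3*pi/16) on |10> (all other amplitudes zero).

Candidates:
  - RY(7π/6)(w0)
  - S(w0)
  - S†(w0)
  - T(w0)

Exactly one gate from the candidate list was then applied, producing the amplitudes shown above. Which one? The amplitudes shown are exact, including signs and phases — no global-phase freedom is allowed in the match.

The applied gate was S†(w0). Key observation: steps 4-5 multiply out to the identity, so the circuit reduces to the remaining gates.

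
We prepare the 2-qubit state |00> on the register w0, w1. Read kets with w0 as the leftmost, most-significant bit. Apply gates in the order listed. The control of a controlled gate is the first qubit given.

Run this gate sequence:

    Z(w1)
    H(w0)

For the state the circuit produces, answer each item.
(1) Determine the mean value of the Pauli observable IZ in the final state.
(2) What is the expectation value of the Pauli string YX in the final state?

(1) In the final state, IZ has expectation 1.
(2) The expectation value of YX is 0.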